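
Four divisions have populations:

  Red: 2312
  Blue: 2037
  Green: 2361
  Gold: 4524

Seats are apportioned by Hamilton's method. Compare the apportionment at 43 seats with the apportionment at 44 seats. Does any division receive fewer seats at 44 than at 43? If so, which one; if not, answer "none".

none

At 43 seats: Red 9, Blue 8, Green 9, Gold 17.
At 44 seats: Red 9, Blue 8, Green 9, Gold 18.
No division's allocation decreased.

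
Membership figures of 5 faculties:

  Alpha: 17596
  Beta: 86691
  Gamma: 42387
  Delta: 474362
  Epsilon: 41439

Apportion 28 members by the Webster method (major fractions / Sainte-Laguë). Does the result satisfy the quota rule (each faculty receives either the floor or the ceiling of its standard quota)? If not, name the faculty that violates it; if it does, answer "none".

Standard quotas: Alpha 0.744, Beta 3.664, Gamma 1.792, Delta 20.049, Epsilon 1.751.
Webster allocation: Alpha 1, Beta 4, Gamma 2, Delta 19, Epsilon 2.
Delta has quota 20.049 (lower 20, upper 21) but receives 19 — outside the quota interval.

Delta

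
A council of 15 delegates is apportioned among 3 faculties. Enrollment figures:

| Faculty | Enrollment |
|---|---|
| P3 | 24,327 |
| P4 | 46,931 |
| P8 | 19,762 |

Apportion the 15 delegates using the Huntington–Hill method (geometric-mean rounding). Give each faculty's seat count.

With divisor 5988: modified quotas P3 4.063, P4 7.838, P8 3.300.
Geometric-mean thresholds: P3 √(4·5)=4.472, P4 √(7·8)=7.483, P8 √(3·4)=3.464.
Each quota rounded against its threshold gives P3 4, P4 8, P8 3 (total 15).

P3: 4, P4: 8, P8: 3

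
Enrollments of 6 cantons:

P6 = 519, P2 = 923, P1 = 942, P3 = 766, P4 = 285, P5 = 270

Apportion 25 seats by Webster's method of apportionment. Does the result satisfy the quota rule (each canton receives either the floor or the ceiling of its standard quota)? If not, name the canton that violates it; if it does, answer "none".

Standard quotas: P6 3.502, P2 6.228, P1 6.356, P3 5.169, P4 1.923, P5 1.822.
Webster allocation: P6 4, P2 6, P1 6, P3 5, P4 2, P5 2.
Every allocation lies between the lower and upper quota.

none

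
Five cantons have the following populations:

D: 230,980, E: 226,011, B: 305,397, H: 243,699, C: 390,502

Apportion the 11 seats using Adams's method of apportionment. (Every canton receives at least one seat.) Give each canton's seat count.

Standard divisor 1396589/11 ≈ 126962.636; standard quotas: D 1.819, E 1.780, B 2.405, H 1.919, C 3.076.
Rounding up gives 2, 2, 3, 2, 4 = 13 seats, so the divisor must be adjusted.
With modified divisor 174000: modified quotas D 1.327, E 1.299, B 1.755, H 1.401, C 2.244.
Rounding up: D 2, E 2, B 2, H 2, C 3 (total 11).

D: 2, E: 2, B: 2, H: 2, C: 3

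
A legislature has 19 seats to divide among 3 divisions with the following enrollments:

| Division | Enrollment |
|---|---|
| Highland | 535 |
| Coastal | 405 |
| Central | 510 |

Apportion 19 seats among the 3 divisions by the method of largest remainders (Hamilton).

Highland: 7, Coastal: 5, Central: 7

Standard divisor: 1450 ÷ 19 ≈ 76.316.
Standard quotas: Highland 7.010, Coastal 5.307, Central 6.683.
Lower quotas: Highland 7, Coastal 5, Central 6 (sum 18, leaving 1 seat).
Remainders in descending order: Central 0.683, Coastal 0.307, Highland 0.010.
Largest remainder: Central receives the extra seat.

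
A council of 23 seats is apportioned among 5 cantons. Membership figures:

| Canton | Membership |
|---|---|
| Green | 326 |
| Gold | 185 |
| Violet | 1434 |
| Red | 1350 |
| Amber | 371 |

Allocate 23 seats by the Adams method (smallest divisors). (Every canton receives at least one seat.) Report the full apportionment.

Green 2; Gold 2; Violet 8; Red 8; Amber 3

Standard divisor 3666/23 ≈ 159.391; standard quotas: Green 2.045, Gold 1.161, Violet 8.997, Red 8.470, Amber 2.328.
Rounding up gives 3, 2, 9, 9, 3 = 26 seats, so the divisor must be adjusted.
With modified divisor 180: modified quotas Green 1.811, Gold 1.028, Violet 7.967, Red 7.500, Amber 2.061.
Rounding up: Green 2, Gold 2, Violet 8, Red 8, Amber 3 (total 23).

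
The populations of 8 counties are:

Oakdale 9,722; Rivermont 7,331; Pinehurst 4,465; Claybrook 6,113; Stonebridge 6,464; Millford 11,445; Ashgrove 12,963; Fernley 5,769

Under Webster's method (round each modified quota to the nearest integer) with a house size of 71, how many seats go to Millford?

13

Standard divisor 64272/71 ≈ 905.239; standard quotas: Oakdale 10.740, Rivermont 8.098, Pinehurst 4.932, Claybrook 6.753, Stonebridge 7.141, Millford 12.643, Ashgrove 14.320, Fernley 6.373.
Rounding to the nearest integer gives Oakdale 11, Rivermont 8, Pinehurst 5, Claybrook 7, Stonebridge 7, Millford 13, Ashgrove 14, Fernley 6 — total 71, matching the house size, so no adjustment is needed.
Millford receives 13.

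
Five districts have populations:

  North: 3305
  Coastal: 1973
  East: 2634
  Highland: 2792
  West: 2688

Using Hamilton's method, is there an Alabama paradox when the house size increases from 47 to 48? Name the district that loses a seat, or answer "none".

At 47 seats: North 12, Coastal 7, East 9, Highland 10, West 9.
At 48 seats: North 12, Coastal 7, East 9, Highland 10, West 10.
No district's allocation decreased.

none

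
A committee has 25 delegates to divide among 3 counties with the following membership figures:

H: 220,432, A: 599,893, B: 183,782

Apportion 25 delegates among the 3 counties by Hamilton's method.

H 5, A 15, B 5

Total 1004107; standard divisor 1004107/25 ≈ 40164.28.
Standard quotas: H 5.4883, A 14.9360, B 4.5758.
Lower quotas: H 5, A 14, B 4 (sum 23, leaving 2 seats).
Remainders in descending order: A 0.9360, B 0.5758, H 0.4883.
Largest remainders: A, B receive the extra seats.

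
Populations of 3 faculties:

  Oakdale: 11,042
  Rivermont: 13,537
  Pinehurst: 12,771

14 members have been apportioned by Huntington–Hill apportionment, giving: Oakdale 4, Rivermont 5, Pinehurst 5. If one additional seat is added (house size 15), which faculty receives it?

Rivermont

Priority for the next seat is population ÷ (√(s·(s+1))).
Priorities: Oakdale 2469.066, Rivermont 2471.507, Pinehurst 2331.655.
Highest priority: Rivermont.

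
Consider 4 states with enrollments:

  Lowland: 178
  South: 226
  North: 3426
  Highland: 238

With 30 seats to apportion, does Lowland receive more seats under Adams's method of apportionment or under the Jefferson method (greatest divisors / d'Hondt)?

Adams: Lowland 2, South 2, North 24, Highland 2.
Jefferson: Lowland 1, South 1, North 27, Highland 1.
Lowland gets 2 under Adams and 1 under Jefferson.

Adams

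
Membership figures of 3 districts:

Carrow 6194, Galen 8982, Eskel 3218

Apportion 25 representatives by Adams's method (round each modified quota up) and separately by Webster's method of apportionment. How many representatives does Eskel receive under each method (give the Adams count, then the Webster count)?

Adams: Carrow 8, Galen 12, Eskel 5.
Webster: Carrow 9, Galen 12, Eskel 4.
Eskel gets 5 under Adams and 4 under Webster.

5 and 4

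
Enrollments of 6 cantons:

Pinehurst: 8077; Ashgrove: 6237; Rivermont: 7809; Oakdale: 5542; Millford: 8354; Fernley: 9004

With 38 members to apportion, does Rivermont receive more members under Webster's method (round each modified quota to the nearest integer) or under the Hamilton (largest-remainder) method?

Webster: Pinehurst 7, Ashgrove 5, Rivermont 7, Oakdale 5, Millford 7, Fernley 7.
Hamilton: Pinehurst 7, Ashgrove 5, Rivermont 6, Oakdale 5, Millford 7, Fernley 8.
Rivermont gets 7 under Webster and 6 under Hamilton.

Webster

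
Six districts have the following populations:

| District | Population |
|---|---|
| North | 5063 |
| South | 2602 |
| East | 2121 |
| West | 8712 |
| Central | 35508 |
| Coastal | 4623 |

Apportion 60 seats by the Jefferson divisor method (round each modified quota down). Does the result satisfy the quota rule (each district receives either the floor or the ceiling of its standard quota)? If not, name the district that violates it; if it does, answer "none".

Standard quotas: North 5.181, South 2.663, East 2.171, West 8.916, Central 36.338, Coastal 4.731.
Jefferson allocation: North 5, South 2, East 2, West 9, Central 38, Coastal 4.
Central has quota 36.338 (lower 36, upper 37) but receives 38 — outside the quota interval.

Central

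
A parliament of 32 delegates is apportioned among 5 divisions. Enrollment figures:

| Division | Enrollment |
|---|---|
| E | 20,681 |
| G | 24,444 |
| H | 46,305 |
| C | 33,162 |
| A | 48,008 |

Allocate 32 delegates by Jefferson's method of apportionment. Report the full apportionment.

E=4, G=4, H=9, C=6, A=9

Standard divisor 172600/32 ≈ 5393.75; standard quotas: E 3.834, G 4.532, H 8.585, C 6.148, A 8.901.
Rounding down gives 3, 4, 8, 6, 8 = 29 seats, so the divisor must be adjusted.
With modified divisor 5000: modified quotas E 4.136, G 4.889, H 9.261, C 6.632, A 9.602.
Rounding down: E 4, G 4, H 9, C 6, A 9 (total 32).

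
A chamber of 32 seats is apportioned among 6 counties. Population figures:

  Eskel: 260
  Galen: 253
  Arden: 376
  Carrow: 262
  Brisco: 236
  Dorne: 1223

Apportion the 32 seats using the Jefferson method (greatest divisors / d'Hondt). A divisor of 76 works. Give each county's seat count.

With modified divisor 76: modified quotas Eskel 3.421, Galen 3.329, Arden 4.947, Carrow 3.447, Brisco 3.105, Dorne 16.092.
Rounding down: Eskel 3, Galen 3, Arden 4, Carrow 3, Brisco 3, Dorne 16 (total 32).

Eskel=3; Galen=3; Arden=4; Carrow=3; Brisco=3; Dorne=16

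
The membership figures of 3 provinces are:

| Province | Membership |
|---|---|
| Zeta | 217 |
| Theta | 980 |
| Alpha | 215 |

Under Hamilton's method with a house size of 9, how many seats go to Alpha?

The standard divisor is 1412/9 ≈ 156.889.
Standard quotas: Zeta 1.383, Theta 6.246, Alpha 1.370.
Lower quotas: Zeta 1, Theta 6, Alpha 1 (sum 8, leaving 1 seat).
Remainders in descending order: Zeta 0.383, Alpha 0.370, Theta 0.246.
Largest remainder: Zeta receives the extra seat.
Alpha receives 1.

1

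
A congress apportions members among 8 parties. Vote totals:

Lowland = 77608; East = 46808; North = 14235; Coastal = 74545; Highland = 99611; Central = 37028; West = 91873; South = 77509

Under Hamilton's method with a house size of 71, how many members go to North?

2

The standard divisor is 519217/71 ≈ 7312.915.
Standard quotas: Lowland 10.6125, East 6.4007, North 1.9466, Coastal 10.1936, Highland 13.6212, Central 5.0634, West 12.5631, South 10.5989.
Lower quotas: Lowland 10, East 6, North 1, Coastal 10, Highland 13, Central 5, West 12, South 10 (sum 67, leaving 4 seats).
Remainders in descending order: North 0.9466, Highland 0.6212, Lowland 0.6125, South 0.5989, West 0.5631, East 0.4007, Coastal 0.1936, Central 0.0634.
Largest remainders: North, Highland, Lowland, South receive the extra seats.
North receives 2.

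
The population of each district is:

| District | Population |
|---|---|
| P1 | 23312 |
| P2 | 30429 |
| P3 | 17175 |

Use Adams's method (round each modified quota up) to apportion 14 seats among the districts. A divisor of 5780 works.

With modified divisor 5780: modified quotas P1 4.033, P2 5.265, P3 2.971.
Rounding up: P1 5, P2 6, P3 3 (total 14).

P1: 5, P2: 6, P3: 3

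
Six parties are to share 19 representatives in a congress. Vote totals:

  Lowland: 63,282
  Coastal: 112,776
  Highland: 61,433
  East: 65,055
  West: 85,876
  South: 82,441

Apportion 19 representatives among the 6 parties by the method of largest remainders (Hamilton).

Total 470863; standard divisor 470863/19 ≈ 24782.263.
Standard quotas: Lowland 2.5535, Coastal 4.5507, Highland 2.4789, East 2.6251, West 3.4652, South 3.3266.
Lower quotas: Lowland 2, Coastal 4, Highland 2, East 2, West 3, South 3 (sum 16, leaving 3 seats).
Remainders in descending order: East 0.6251, Lowland 0.5535, Coastal 0.5507, Highland 0.4789, West 0.4652, South 0.3266.
The surplus seats go to East, Lowland, Coastal.

Lowland 3, Coastal 5, Highland 2, East 3, West 3, South 3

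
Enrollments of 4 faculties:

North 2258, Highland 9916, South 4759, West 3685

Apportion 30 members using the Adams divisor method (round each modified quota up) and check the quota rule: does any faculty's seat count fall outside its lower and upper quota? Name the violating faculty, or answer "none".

Standard quotas: North 3.285, Highland 14.428, South 6.925, West 5.362.
Adams allocation: North 4, Highland 14, South 7, West 5.
Every allocation lies between the lower and upper quota.

none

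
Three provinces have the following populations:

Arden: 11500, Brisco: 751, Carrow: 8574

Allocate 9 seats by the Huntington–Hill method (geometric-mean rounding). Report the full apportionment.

With divisor 2523: modified quotas Arden 4.558, Brisco 0.298, Carrow 3.398.
Geometric-mean thresholds: Arden √(4·5)=4.472, Brisco (min 1), Carrow √(3·4)=3.464.
Each quota rounded against its threshold gives Arden 5, Brisco 1, Carrow 3 (total 9).

Arden 5, Brisco 1, Carrow 3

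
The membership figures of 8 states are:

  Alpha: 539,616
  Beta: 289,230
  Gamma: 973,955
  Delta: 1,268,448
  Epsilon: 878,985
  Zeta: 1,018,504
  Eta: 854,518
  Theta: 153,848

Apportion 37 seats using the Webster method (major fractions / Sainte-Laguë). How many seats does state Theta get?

1

Standard divisor 5977104/37 ≈ 161543.351; standard quotas: Alpha 3.340, Beta 1.790, Gamma 6.029, Delta 7.852, Epsilon 5.441, Zeta 6.305, Eta 5.290, Theta 0.952.
Rounding to the nearest integer gives 3, 2, 6, 8, 5, 6, 5, 1 = 36 seats, so the divisor must be adjusted.
With modified divisor 158300: modified quotas Alpha 3.409, Beta 1.827, Gamma 6.153, Delta 8.013, Epsilon 5.553, Zeta 6.434, Eta 5.398, Theta 0.972.
Rounding to the nearest integer: Alpha 3, Beta 2, Gamma 6, Delta 8, Epsilon 6, Zeta 6, Eta 5, Theta 1 (total 37).
Theta receives 1.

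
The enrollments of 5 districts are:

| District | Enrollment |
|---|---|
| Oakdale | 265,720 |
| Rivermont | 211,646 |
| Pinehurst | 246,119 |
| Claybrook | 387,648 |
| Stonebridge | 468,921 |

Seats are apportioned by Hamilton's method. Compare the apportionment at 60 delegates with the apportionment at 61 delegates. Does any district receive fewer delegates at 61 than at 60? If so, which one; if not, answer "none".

none

At 60 seats: Oakdale 10, Rivermont 8, Pinehurst 9, Claybrook 15, Stonebridge 18.
At 61 seats: Oakdale 10, Rivermont 8, Pinehurst 10, Claybrook 15, Stonebridge 18.
No district's allocation decreased.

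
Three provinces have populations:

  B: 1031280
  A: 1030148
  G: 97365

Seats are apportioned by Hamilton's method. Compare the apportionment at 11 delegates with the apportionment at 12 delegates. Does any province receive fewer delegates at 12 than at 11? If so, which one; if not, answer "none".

G

At 11 seats: B 5, A 5, G 1.
At 12 seats: B 6, A 6, G 0.
G drops from 1 to 0.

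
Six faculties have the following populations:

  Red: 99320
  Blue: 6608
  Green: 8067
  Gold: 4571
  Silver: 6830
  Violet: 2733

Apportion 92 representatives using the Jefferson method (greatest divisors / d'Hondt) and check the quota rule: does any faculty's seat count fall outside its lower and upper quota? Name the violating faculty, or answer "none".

Red

Standard quotas: Red 71.314, Blue 4.745, Green 5.792, Gold 3.282, Silver 4.904, Violet 1.962.
Jefferson allocation: Red 73, Blue 4, Green 5, Gold 3, Silver 5, Violet 2.
Red has quota 71.314 (lower 71, upper 72) but receives 73 — outside the quota interval.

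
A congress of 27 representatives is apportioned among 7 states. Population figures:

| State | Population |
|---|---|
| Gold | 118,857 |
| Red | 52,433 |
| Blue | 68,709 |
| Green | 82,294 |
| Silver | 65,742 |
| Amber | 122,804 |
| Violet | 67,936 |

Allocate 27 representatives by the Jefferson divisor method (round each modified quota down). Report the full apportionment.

Standard divisor 578775/27 ≈ 21436.111; standard quotas: Gold 5.545, Red 2.446, Blue 3.205, Green 3.839, Silver 3.067, Amber 5.729, Violet 3.169.
Rounding down gives 5, 2, 3, 3, 3, 5, 3 = 24 seats, so the divisor must be adjusted.
With modified divisor 18700: modified quotas Gold 6.356, Red 2.804, Blue 3.674, Green 4.401, Silver 3.516, Amber 6.567, Violet 3.633.
Rounding down: Gold 6, Red 2, Blue 3, Green 4, Silver 3, Amber 6, Violet 3 (total 27).

Gold: 6; Red: 2; Blue: 3; Green: 4; Silver: 3; Amber: 6; Violet: 3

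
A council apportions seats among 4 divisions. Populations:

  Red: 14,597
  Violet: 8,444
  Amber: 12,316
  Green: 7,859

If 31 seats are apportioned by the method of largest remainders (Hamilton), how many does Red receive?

The standard divisor is 43216/31 ≈ 1394.065.
Standard quotas: Red 10.4708, Violet 6.0571, Amber 8.8346, Green 5.6375.
Lower quotas: Red 10, Violet 6, Amber 8, Green 5 (sum 29, leaving 2 seats).
Remainders in descending order: Amber 0.8346, Green 0.6375, Red 0.4708, Violet 0.0571.
Largest remainders: Amber, Green receive the extra seats.
Red receives 10.

10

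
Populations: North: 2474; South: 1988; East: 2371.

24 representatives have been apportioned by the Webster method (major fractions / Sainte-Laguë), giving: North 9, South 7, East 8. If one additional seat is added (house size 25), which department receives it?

East

Priority for the next seat is population ÷ (current seats + 0.5).
Priorities: North 260.421, South 265.067, East 278.941.
Highest priority: East.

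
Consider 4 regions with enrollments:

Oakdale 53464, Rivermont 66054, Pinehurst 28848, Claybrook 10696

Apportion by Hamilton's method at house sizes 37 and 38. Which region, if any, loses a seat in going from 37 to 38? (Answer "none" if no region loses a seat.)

At 37 seats: Oakdale 12, Rivermont 15, Pinehurst 7, Claybrook 3.
At 38 seats: Oakdale 13, Rivermont 16, Pinehurst 7, Claybrook 2.
Claybrook drops from 3 to 2.

Claybrook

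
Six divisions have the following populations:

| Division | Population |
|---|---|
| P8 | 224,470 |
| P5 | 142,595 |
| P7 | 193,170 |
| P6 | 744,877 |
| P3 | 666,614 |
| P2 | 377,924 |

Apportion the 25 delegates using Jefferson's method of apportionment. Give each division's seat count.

P8 2; P5 1; P7 2; P6 8; P3 8; P2 4

Standard divisor 2349650/25 ≈ 93986; standard quotas: P8 2.388, P5 1.517, P7 2.055, P6 7.925, P3 7.093, P2 4.021.
Rounding down gives 2, 1, 2, 7, 7, 4 = 23 seats, so the divisor must be adjusted.
With modified divisor 83000: modified quotas P8 2.704, P5 1.718, P7 2.327, P6 8.974, P3 8.031, P2 4.553.
Rounding down: P8 2, P5 1, P7 2, P6 8, P3 8, P2 4 (total 25).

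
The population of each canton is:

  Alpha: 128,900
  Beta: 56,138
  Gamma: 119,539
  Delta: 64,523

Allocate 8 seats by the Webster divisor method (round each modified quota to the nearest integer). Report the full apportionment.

Alpha=3, Beta=1, Gamma=3, Delta=1

Standard divisor 369100/8 ≈ 46137.5; standard quotas: Alpha 2.794, Beta 1.217, Gamma 2.591, Delta 1.398.
Rounding to the nearest integer gives Alpha 3, Beta 1, Gamma 3, Delta 1 — total 8, matching the house size, so no adjustment is needed.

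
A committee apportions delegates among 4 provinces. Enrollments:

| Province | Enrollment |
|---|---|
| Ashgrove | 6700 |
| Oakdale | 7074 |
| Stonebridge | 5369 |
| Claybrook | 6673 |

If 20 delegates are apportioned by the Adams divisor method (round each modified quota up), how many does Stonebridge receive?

4

Standard divisor 25816/20 ≈ 1290.8; standard quotas: Ashgrove 5.191, Oakdale 5.480, Stonebridge 4.159, Claybrook 5.170.
Rounding up gives 6, 6, 5, 6 = 23 seats, so the divisor must be adjusted.
With modified divisor 1400: modified quotas Ashgrove 4.786, Oakdale 5.053, Stonebridge 3.835, Claybrook 4.766.
Rounding up: Ashgrove 5, Oakdale 6, Stonebridge 4, Claybrook 5 (total 20).
Stonebridge receives 4.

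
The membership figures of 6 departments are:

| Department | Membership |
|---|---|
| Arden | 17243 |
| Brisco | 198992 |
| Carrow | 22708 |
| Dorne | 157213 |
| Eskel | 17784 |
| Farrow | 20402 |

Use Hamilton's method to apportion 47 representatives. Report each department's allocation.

The standard divisor is 434342/47 ≈ 9241.319.
Standard quotas: Arden 1.8659, Brisco 21.5329, Carrow 2.4572, Dorne 17.0120, Eskel 1.9244, Farrow 2.2077.
Lower quotas: Arden 1, Brisco 21, Carrow 2, Dorne 17, Eskel 1, Farrow 2 (sum 44, leaving 3 seats).
Remainders in descending order: Eskel 0.9244, Arden 0.8659, Brisco 0.5329, Carrow 0.4572, Farrow 0.2077, Dorne 0.0120.
Largest remainders: Eskel, Arden, Brisco receive the extra seats.

Arden: 2; Brisco: 22; Carrow: 2; Dorne: 17; Eskel: 2; Farrow: 2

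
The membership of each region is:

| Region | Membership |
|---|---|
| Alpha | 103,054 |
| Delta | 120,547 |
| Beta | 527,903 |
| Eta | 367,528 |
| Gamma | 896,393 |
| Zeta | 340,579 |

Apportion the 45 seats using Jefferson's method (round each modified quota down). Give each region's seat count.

Alpha 2, Delta 2, Beta 10, Eta 7, Gamma 18, Zeta 6

Standard divisor 2356004/45 ≈ 52355.644; standard quotas: Alpha 1.968, Delta 2.302, Beta 10.083, Eta 7.020, Gamma 17.121, Zeta 6.505.
Rounding down gives 1, 2, 10, 7, 17, 6 = 43 seats, so the divisor must be adjusted.
With modified divisor 49200: modified quotas Alpha 2.095, Delta 2.450, Beta 10.730, Eta 7.470, Gamma 18.219, Zeta 6.922.
Rounding down: Alpha 2, Delta 2, Beta 10, Eta 7, Gamma 18, Zeta 6 (total 45).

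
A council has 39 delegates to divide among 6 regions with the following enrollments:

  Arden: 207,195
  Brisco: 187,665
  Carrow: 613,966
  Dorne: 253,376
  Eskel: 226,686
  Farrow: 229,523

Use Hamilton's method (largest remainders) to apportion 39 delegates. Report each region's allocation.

The standard divisor is 1718411/39 ≈ 44061.821.
Standard quotas: Arden 4.7024, Brisco 4.2591, Carrow 13.9342, Dorne 5.7505, Eskel 5.1447, Farrow 5.2091.
Lower quotas: Arden 4, Brisco 4, Carrow 13, Dorne 5, Eskel 5, Farrow 5 (sum 36, leaving 3 seats).
Remainders in descending order: Carrow 0.9342, Dorne 0.7505, Arden 0.7024, Brisco 0.2591, Farrow 0.2091, Eskel 0.1447.
Largest remainders: Carrow, Dorne, Arden receive the extra seats.

Arden: 5, Brisco: 4, Carrow: 14, Dorne: 6, Eskel: 5, Farrow: 5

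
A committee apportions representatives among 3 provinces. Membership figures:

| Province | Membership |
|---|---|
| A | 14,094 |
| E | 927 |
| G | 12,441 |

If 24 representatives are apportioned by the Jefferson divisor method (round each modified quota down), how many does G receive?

Standard divisor 27462/24 ≈ 1144.25; standard quotas: A 12.317, E 0.810, G 10.873.
Rounding down gives 12, 0, 10 = 22 seats, so the divisor must be adjusted.
With modified divisor 1060: modified quotas A 13.296, E 0.875, G 11.737.
Rounding down: A 13, E 0, G 11 (total 24).
G receives 11.

11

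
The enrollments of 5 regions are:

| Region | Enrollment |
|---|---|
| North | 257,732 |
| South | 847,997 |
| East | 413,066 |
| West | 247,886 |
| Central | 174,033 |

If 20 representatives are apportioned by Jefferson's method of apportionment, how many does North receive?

Standard divisor 1940714/20 ≈ 97035.7; standard quotas: North 2.656, South 8.739, East 4.257, West 2.555, Central 1.793.
Rounding down gives 2, 8, 4, 2, 1 = 17 seats, so the divisor must be adjusted.
With modified divisor 85133: modified quotas North 3.027, South 9.961, East 4.852, West 2.912, Central 2.044.
Rounding down: North 3, South 9, East 4, West 2, Central 2 (total 20).
North receives 3.

3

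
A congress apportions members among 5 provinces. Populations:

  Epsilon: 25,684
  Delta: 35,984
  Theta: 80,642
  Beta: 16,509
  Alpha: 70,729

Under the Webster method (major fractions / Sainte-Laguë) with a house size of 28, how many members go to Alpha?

9

Standard divisor 229548/28 ≈ 8198.143; standard quotas: Epsilon 3.133, Delta 4.389, Theta 9.837, Beta 2.014, Alpha 8.627.
Rounding to the nearest integer gives Epsilon 3, Delta 4, Theta 10, Beta 2, Alpha 9 — total 28, matching the house size, so no adjustment is needed.
Alpha receives 9.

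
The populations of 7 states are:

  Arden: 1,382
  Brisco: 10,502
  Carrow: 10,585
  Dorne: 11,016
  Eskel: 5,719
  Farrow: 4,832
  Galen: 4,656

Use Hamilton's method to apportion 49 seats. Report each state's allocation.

Arden: 1, Brisco: 10, Carrow: 11, Dorne: 11, Eskel: 6, Farrow: 5, Galen: 5

The standard divisor is 48692/49 ≈ 993.714.
Standard quotas: Arden 1.3907, Brisco 10.5684, Carrow 10.6520, Dorne 11.0857, Eskel 5.7552, Farrow 4.8626, Galen 4.6855.
Lower quotas: Arden 1, Brisco 10, Carrow 10, Dorne 11, Eskel 5, Farrow 4, Galen 4 (sum 45, leaving 4 seats).
Remainders in descending order: Farrow 0.8626, Eskel 0.7552, Galen 0.6855, Carrow 0.6520, Brisco 0.5684, Arden 0.3907, Dorne 0.0857.
The surplus seats go to Farrow, Eskel, Galen, Carrow.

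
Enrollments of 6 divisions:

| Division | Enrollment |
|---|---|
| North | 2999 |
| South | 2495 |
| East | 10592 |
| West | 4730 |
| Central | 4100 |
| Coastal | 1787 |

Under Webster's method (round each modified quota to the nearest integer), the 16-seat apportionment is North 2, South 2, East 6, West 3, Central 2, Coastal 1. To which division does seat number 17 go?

Central

Priority for the next seat is population ÷ (current seats + 0.5).
Priorities: North 1199.600, South 998.000, East 1629.538, West 1351.429, Central 1640.000, Coastal 1191.333.
Highest priority: Central.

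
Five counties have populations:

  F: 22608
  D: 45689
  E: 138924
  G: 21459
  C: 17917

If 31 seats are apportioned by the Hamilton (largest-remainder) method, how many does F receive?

3

The standard divisor is 246597/31 ≈ 7954.742.
Standard quotas: F 2.8421, D 5.7436, E 17.4643, G 2.6976, C 2.2524.
Lower quotas: F 2, D 5, E 17, G 2, C 2 (sum 28, leaving 3 seats).
Remainders in descending order: F 0.8421, D 0.7436, G 0.6976, E 0.4643, C 0.2524.
Largest remainders: F, D, G receive the extra seats.
F receives 3.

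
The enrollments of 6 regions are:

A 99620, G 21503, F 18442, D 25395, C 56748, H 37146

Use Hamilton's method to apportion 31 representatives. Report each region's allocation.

Total 258854; standard divisor 258854/31 ≈ 8350.129.
Standard quotas: A 11.9304, G 2.5752, F 2.2086, D 3.0413, C 6.7961, H 4.4486.
Lower quotas: A 11, G 2, F 2, D 3, C 6, H 4 (sum 28, leaving 3 seats).
Remainders in descending order: A 0.9304, C 0.7961, G 0.5752, H 0.4486, F 0.2086, D 0.0413.
The surplus seats go to A, C, G.

A=12, G=3, F=2, D=3, C=7, H=4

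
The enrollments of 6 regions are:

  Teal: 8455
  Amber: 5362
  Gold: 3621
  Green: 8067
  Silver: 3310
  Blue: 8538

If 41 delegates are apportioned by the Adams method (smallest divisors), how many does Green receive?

9

Standard divisor 37353/41 ≈ 911.049; standard quotas: Teal 9.281, Amber 5.886, Gold 3.975, Green 8.855, Silver 3.633, Blue 9.372.
Rounding up gives 10, 6, 4, 9, 4, 10 = 43 seats, so the divisor must be adjusted.
With modified divisor 1000: modified quotas Teal 8.455, Amber 5.362, Gold 3.621, Green 8.067, Silver 3.310, Blue 8.538.
Rounding up: Teal 9, Amber 6, Gold 4, Green 9, Silver 4, Blue 9 (total 41).
Green receives 9.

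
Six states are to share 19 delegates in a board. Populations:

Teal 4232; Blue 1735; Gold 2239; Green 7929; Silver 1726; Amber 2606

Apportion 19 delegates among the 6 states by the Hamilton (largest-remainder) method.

Teal 4, Blue 2, Gold 2, Green 7, Silver 2, Amber 2

The standard divisor is 20467/19 ≈ 1077.211.
Standard quotas: Teal 3.9287, Blue 1.6106, Gold 2.0785, Green 7.3607, Silver 1.6023, Amber 2.4192.
Lower quotas: Teal 3, Blue 1, Gold 2, Green 7, Silver 1, Amber 2 (sum 16, leaving 3 seats).
Remainders in descending order: Teal 0.9287, Blue 0.6106, Silver 0.6023, Amber 0.4192, Green 0.3607, Gold 0.0785.
Largest remainders: Teal, Blue, Silver receive the extra seats.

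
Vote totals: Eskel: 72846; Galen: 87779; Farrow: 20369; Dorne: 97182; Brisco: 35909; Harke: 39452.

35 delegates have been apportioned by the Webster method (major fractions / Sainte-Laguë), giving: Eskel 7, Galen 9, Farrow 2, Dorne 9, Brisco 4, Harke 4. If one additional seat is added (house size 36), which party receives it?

Dorne

Priority for the next seat is population ÷ (current seats + 0.5).
Priorities: Eskel 9712.800, Galen 9239.895, Farrow 8147.600, Dorne 10229.684, Brisco 7979.778, Harke 8767.111.
Highest priority: Dorne.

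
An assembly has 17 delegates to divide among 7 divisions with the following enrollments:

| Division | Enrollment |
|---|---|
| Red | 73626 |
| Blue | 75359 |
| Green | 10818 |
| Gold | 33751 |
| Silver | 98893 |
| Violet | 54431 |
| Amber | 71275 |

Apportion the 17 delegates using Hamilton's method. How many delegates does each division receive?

Total 418153; standard divisor 418153/17 ≈ 24597.235.
Standard quotas: Red 2.9933, Blue 3.0637, Green 0.4398, Gold 1.3721, Silver 4.0205, Violet 2.2129, Amber 2.8977.
Lower quotas: Red 2, Blue 3, Green 0, Gold 1, Silver 4, Violet 2, Amber 2 (sum 14, leaving 3 seats).
Remainders in descending order: Red 0.9933, Amber 0.8977, Green 0.4398, Gold 0.3721, Violet 0.2129, Blue 0.0637, Silver 0.0205.
Largest remainders: Red, Amber, Green receive the extra seats.

Red: 3, Blue: 3, Green: 1, Gold: 1, Silver: 4, Violet: 2, Amber: 3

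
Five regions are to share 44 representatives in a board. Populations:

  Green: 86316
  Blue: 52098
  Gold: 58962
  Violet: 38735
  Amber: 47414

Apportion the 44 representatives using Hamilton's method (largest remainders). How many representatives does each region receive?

The standard divisor is 283525/44 ≈ 6443.75.
Standard quotas: Green 13.3953, Blue 8.0850, Gold 9.1503, Violet 6.0113, Amber 7.3581.
Lower quotas: Green 13, Blue 8, Gold 9, Violet 6, Amber 7 (sum 43, leaving 1 seat).
Remainders in descending order: Green 0.3953, Amber 0.3581, Gold 0.1503, Blue 0.0850, Violet 0.0113.
The surplus seat goes to Green.

Green: 14, Blue: 8, Gold: 9, Violet: 6, Amber: 7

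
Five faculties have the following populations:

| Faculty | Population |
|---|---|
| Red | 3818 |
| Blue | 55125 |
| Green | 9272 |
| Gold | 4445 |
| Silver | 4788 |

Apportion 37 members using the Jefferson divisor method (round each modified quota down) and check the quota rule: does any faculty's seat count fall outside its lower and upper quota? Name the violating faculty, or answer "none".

Standard quotas: Red 1.824, Blue 26.335, Green 4.430, Gold 2.124, Silver 2.287.
Jefferson allocation: Red 1, Blue 28, Green 4, Gold 2, Silver 2.
Blue has quota 26.335 (lower 26, upper 27) but receives 28 — outside the quota interval.

Blue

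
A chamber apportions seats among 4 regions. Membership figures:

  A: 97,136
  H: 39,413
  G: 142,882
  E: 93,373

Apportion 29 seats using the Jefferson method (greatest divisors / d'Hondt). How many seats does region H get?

3

Standard divisor 372804/29 ≈ 12855.31; standard quotas: A 7.556, H 3.066, G 11.115, E 7.263.
Rounding down gives 7, 3, 11, 7 = 28 seats, so the divisor must be adjusted.
With modified divisor 12000: modified quotas A 8.095, H 3.284, G 11.907, E 7.781.
Rounding down: A 8, H 3, G 11, E 7 (total 29).
H receives 3.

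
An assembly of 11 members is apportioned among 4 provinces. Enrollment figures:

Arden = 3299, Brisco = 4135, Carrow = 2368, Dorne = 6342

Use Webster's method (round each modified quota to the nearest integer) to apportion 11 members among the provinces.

Arden 2; Brisco 3; Carrow 2; Dorne 4

Standard divisor 16144/11 ≈ 1467.636; standard quotas: Arden 2.248, Brisco 2.817, Carrow 1.613, Dorne 4.321.
Rounding to the nearest integer gives Arden 2, Brisco 3, Carrow 2, Dorne 4 — total 11, matching the house size, so no adjustment is needed.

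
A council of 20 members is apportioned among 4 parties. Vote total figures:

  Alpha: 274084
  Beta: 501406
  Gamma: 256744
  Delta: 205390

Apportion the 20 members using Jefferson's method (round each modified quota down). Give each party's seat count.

Standard divisor 1237624/20 ≈ 61881.2; standard quotas: Alpha 4.429, Beta 8.103, Gamma 4.149, Delta 3.319.
Rounding down gives 4, 8, 4, 3 = 19 seats, so the divisor must be adjusted.
With modified divisor 55300: modified quotas Alpha 4.956, Beta 9.067, Gamma 4.643, Delta 3.714.
Rounding down: Alpha 4, Beta 9, Gamma 4, Delta 3 (total 20).

Alpha=4; Beta=9; Gamma=4; Delta=3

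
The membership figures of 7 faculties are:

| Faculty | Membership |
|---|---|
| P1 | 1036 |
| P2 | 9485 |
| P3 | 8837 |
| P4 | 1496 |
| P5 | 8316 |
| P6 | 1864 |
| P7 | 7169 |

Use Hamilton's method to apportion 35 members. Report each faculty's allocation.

Total 38203; standard divisor 38203/35 ≈ 1091.514.
Standard quotas: P1 0.9491, P2 8.6898, P3 8.0961, P4 1.3706, P5 7.6188, P6 1.7077, P7 6.5679.
Lower quotas: P1 0, P2 8, P3 8, P4 1, P5 7, P6 1, P7 6 (sum 31, leaving 4 seats).
Remainders in descending order: P1 0.9491, P6 0.7077, P2 0.6898, P5 0.6188, P7 0.5679, P4 0.3706, P3 0.0961.
The surplus seats go to P1, P6, P2, P5.

P1: 1; P2: 9; P3: 8; P4: 1; P5: 8; P6: 2; P7: 6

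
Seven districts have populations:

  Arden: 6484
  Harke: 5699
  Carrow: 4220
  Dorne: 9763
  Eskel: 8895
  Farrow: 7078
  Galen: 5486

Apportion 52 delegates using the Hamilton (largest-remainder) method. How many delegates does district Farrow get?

Total 47625; standard divisor 47625/52 ≈ 915.865.
Standard quotas: Arden 7.0796, Harke 6.2225, Carrow 4.6077, Dorne 10.6599, Eskel 9.7121, Farrow 7.7282, Galen 5.9900.
Lower quotas: Arden 7, Harke 6, Carrow 4, Dorne 10, Eskel 9, Farrow 7, Galen 5 (sum 48, leaving 4 seats).
Remainders in descending order: Galen 0.9900, Farrow 0.7282, Eskel 0.7121, Dorne 0.6599, Carrow 0.6077, Harke 0.2225, Arden 0.0796.
Largest remainders: Galen, Farrow, Eskel, Dorne receive the extra seats.
Farrow receives 8.

8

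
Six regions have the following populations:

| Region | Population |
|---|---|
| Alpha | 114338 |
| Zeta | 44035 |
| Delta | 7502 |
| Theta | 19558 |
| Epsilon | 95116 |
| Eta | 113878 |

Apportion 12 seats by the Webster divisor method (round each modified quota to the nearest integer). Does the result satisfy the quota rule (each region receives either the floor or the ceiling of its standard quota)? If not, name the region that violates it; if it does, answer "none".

Standard quotas: Alpha 3.479, Zeta 1.340, Delta 0.228, Theta 0.595, Epsilon 2.894, Eta 3.465.
Webster allocation: Alpha 4, Zeta 1, Delta 0, Theta 1, Epsilon 3, Eta 3.
Every allocation lies between the lower and upper quota.

none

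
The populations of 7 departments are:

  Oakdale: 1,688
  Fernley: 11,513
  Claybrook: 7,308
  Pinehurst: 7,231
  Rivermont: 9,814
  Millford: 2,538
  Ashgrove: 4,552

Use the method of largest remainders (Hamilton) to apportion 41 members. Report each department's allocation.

Total 44644; standard divisor 44644/41 ≈ 1088.878.
Standard quotas: Oakdale 1.5502, Fernley 10.5733, Claybrook 6.7115, Pinehurst 6.6408, Rivermont 9.0129, Millford 2.3308, Ashgrove 4.1804.
Lower quotas: Oakdale 1, Fernley 10, Claybrook 6, Pinehurst 6, Rivermont 9, Millford 2, Ashgrove 4 (sum 38, leaving 3 seats).
Remainders in descending order: Claybrook 0.7115, Pinehurst 0.6408, Fernley 0.5733, Oakdale 0.5502, Millford 0.3308, Ashgrove 0.1804, Rivermont 0.0129.
The surplus seats go to Claybrook, Pinehurst, Fernley.

Oakdale: 1, Fernley: 11, Claybrook: 7, Pinehurst: 7, Rivermont: 9, Millford: 2, Ashgrove: 4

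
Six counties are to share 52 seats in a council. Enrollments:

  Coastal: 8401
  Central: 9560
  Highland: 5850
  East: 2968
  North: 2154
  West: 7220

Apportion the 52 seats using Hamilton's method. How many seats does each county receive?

Coastal: 12; Central: 14; Highland: 9; East: 4; North: 3; West: 10

Standard divisor: 36153 ÷ 52 ≈ 695.25.
Standard quotas: Coastal 12.0834, Central 13.7504, Highland 8.4142, East 4.2690, North 3.0982, West 10.3848.
Lower quotas: Coastal 12, Central 13, Highland 8, East 4, North 3, West 10 (sum 50, leaving 2 seats).
Remainders in descending order: Central 0.7504, Highland 0.4142, West 0.3848, East 0.2690, North 0.0982, Coastal 0.0834.
Largest remainders: Central, Highland receive the extra seats.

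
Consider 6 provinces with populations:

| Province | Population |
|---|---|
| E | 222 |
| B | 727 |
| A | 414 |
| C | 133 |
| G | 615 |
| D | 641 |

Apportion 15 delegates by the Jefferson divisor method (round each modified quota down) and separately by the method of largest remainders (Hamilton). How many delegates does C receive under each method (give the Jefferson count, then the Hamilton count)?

0 and 1

Jefferson: E 1, B 4, A 2, C 0, G 4, D 4.
Hamilton: E 1, B 4, A 2, C 1, G 3, D 4.
C gets 0 under Jefferson and 1 under Hamilton.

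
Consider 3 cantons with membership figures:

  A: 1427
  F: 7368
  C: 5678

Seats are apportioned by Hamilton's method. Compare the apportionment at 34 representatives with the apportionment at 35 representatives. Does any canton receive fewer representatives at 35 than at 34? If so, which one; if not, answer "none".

A

At 34 seats: A 4, F 17, C 13.
At 35 seats: A 3, F 18, C 14.
A drops from 4 to 3.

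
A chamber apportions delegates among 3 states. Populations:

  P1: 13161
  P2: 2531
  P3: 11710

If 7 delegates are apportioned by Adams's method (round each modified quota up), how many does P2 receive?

Standard divisor 27402/7 ≈ 3914.571; standard quotas: P1 3.362, P2 0.647, P3 2.991.
Rounding up gives 4, 1, 3 = 8 seats, so the divisor must be adjusted.
With modified divisor 5100: modified quotas P1 2.581, P2 0.496, P3 2.296.
Rounding up: P1 3, P2 1, P3 3 (total 7).
P2 receives 1.

1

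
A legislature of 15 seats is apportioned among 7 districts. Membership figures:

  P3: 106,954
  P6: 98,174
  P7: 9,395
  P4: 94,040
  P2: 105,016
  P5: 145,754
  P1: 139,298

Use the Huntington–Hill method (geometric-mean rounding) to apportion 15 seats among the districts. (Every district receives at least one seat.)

P3=2, P6=2, P7=1, P4=2, P2=2, P5=3, P1=3

With divisor 50266: modified quotas P3 2.128, P6 1.953, P7 0.187, P4 1.871, P2 2.089, P5 2.900, P1 2.771.
Geometric-mean thresholds: P3 √(2·3)=2.449, P6 √(1·2)=1.414, P7 (min 1), P4 √(1·2)=1.414, P2 √(2·3)=2.449, P5 √(2·3)=2.449, P1 √(2·3)=2.449.
Each quota rounded against its threshold gives P3 2, P6 2, P7 1, P4 2, P2 2, P5 3, P1 3 (total 15).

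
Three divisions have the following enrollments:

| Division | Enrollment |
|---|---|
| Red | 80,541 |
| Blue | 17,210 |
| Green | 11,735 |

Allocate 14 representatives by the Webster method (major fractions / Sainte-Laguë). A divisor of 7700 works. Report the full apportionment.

Red 10, Blue 2, Green 2

With modified divisor 7700: modified quotas Red 10.460, Blue 2.235, Green 1.524.
Rounding to the nearest integer: Red 10, Blue 2, Green 2 (total 14).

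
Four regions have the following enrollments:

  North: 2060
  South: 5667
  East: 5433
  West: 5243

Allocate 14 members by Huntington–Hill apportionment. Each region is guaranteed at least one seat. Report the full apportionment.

North 2, South 4, East 4, West 4

With divisor 1362: modified quotas North 1.512, South 4.161, East 3.989, West 3.849.
Geometric-mean thresholds: North √(1·2)=1.414, South √(4·5)=4.472, East √(3·4)=3.464, West √(3·4)=3.464.
Each quota rounded against its threshold gives North 2, South 4, East 4, West 4 (total 14).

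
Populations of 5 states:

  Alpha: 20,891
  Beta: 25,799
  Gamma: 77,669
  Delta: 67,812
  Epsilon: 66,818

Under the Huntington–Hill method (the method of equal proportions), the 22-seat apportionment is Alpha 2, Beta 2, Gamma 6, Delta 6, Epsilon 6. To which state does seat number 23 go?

Gamma

Priority for the next seat is population ÷ (√(s·(s+1))).
Priorities: Alpha 8528.715, Beta 10532.398, Gamma 11984.587, Delta 10463.619, Epsilon 10310.241.
Highest priority: Gamma.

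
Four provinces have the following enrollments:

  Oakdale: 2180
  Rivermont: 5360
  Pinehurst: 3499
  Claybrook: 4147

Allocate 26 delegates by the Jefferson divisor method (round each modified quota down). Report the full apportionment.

Oakdale 4, Rivermont 9, Pinehurst 6, Claybrook 7

Standard divisor 15186/26 ≈ 584.077; standard quotas: Oakdale 3.732, Rivermont 9.177, Pinehurst 5.991, Claybrook 7.100.
Rounding down gives 3, 9, 5, 7 = 24 seats, so the divisor must be adjusted.
With modified divisor 540: modified quotas Oakdale 4.037, Rivermont 9.926, Pinehurst 6.480, Claybrook 7.680.
Rounding down: Oakdale 4, Rivermont 9, Pinehurst 6, Claybrook 7 (total 26).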